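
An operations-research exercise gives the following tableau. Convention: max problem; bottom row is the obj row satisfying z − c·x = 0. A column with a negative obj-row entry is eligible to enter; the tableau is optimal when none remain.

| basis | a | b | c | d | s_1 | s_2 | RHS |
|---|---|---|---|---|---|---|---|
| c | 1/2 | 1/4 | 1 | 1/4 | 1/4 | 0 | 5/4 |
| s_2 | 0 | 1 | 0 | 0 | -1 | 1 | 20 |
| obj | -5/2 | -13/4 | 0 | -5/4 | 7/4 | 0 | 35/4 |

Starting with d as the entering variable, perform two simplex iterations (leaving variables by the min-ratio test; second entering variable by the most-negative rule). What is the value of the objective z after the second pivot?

25

Ratio test on column d — row 1: (5/4)/(1/4) = 5; row 2: entry 0 ≤ 0. Minimum is 5 at row 1 (c leaves); pivot element 1/4.
Pivot on row 1; the obj-row RHS becomes 35/4 − (-5/4)·5 = 15.
Next entering variable (most negative obj-row entry -2): b.
Ratio test on column b — row 1: 5/1 = 5; row 2: 20/1 = 20. Minimum is 5 at row 1 (d leaves); pivot element 1.
After the second pivot the obj-row RHS is 15 − (-2)·5 = 25.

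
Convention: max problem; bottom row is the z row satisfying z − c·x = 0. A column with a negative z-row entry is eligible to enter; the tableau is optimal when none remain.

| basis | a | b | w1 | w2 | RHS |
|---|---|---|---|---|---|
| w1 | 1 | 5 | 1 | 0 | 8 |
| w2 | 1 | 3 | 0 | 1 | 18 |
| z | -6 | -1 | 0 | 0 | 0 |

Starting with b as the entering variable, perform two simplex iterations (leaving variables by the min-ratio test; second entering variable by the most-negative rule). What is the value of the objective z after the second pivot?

48

Ratio test on column b — row 1: 8/5 = 8/5; row 2: 18/3 = 6. Minimum is 8/5 at row 1 (w1 leaves); pivot element 5.
Pivot on row 1; the z-row RHS becomes 0 − (-1)·(8/5) = 8/5.
Next entering variable (most negative z-row entry -29/5): a.
Ratio test on column a — row 1: (8/5)/(1/5) = 8; row 2: (66/5)/(2/5) = 33. Minimum is 8 at row 1 (b leaves); pivot element 1/5.
After the second pivot the z-row RHS is 8/5 − (-29/5)·8 = 48.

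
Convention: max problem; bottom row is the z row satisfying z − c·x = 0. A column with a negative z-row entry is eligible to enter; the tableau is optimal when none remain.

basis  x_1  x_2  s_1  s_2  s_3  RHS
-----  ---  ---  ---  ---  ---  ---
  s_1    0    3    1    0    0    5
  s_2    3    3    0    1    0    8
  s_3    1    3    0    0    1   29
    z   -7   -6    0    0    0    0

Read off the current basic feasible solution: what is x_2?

0

x_2 is not in the basis, so in the current basic feasible solution x_2 = 0.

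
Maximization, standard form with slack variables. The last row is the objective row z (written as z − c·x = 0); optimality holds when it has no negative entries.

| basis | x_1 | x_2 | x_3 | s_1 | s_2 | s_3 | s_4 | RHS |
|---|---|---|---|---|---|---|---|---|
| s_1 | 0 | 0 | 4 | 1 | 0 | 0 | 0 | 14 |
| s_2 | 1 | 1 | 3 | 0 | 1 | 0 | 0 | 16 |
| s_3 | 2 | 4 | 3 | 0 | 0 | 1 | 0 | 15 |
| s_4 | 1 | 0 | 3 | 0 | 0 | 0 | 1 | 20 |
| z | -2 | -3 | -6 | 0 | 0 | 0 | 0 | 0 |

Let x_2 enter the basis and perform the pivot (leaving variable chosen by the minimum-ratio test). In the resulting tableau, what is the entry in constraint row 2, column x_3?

9/4

Ratio test on column x_2 — row 1: entry 0 ≤ 0; row 2: 16/1 = 16; row 3: 15/4 = 15/4; row 4: entry 0 ≤ 0. Minimum is 15/4 at row 3 (s_3 leaves); pivot element 4.
Divide row 3 by 4; eliminate column x_2 from the other rows.
Row 2 update in column x_3: 3 − 1·(3/4) = 9/4.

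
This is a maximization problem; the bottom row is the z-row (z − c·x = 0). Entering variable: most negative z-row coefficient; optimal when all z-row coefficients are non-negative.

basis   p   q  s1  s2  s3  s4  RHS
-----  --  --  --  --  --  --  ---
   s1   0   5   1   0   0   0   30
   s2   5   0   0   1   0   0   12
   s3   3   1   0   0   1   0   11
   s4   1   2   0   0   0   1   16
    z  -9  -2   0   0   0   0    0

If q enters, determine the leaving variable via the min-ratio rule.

Column q entries and ratios — s1: 30/5 = 6; s2: 0 ≤ 0, skip; s3: 11/1 = 11; s4: 16/2 = 8.
Smallest ratio is 6 in the row of s1, so s1 leaves.

s1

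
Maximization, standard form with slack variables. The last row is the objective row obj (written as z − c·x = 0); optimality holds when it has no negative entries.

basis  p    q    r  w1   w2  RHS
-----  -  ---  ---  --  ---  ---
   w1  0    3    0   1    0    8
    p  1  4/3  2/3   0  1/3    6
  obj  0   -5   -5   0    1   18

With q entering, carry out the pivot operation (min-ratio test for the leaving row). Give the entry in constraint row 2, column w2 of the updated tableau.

Ratio test on column q — row 1: 8/3 = 8/3; row 2: 6/(4/3) = 9/2. Minimum is 8/3 at row 1 (w1 leaves); pivot element 3.
Divide row 1 by 3; eliminate column q from the other rows.
Row 2 update in column w2: 1/3 − (4/3)·0 = 1/3.

1/3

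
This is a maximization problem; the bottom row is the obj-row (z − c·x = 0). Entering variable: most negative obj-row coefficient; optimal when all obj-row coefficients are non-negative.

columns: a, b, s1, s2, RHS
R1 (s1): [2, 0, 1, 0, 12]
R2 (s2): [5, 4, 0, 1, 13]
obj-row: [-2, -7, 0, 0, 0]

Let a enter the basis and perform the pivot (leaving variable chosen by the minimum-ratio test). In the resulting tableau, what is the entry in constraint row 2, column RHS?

13/5

Ratio test on column a — row 1: 12/2 = 6; row 2: 13/5 = 13/5. Minimum is 13/5 at row 2 (s2 leaves); pivot element 5.
Divide row 2 by 5; eliminate column a from the other rows.
In the new row 2, the RHS entry is the old entry divided by the pivot: 13/5 = 13/5.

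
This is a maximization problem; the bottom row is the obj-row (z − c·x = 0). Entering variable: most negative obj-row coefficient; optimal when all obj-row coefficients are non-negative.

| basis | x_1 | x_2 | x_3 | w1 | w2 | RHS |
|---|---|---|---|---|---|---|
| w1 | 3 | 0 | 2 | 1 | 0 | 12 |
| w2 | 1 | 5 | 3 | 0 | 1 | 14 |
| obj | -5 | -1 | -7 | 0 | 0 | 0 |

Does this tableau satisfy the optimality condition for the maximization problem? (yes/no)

no

The obj-row has a negative entry -7 in column x_3, so it is not optimal.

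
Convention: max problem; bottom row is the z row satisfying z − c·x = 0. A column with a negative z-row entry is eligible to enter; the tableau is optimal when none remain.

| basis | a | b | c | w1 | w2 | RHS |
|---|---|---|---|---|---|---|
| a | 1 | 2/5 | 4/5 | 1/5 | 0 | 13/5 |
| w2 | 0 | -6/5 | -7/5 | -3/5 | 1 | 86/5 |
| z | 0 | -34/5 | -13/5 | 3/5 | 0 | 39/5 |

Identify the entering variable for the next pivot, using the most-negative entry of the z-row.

Negative z-row entries: b: -34/5, c: -13/5.
The most negative is -34/5 in column b, so b enters.

b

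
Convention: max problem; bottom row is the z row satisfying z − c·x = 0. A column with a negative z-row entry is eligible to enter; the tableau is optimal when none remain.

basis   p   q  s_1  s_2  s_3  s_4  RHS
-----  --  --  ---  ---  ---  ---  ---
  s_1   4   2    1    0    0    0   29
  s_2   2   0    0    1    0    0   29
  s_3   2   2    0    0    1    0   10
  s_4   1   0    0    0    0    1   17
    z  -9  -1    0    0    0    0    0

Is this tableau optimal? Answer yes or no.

The z-row has a negative entry -9 in column p, so it is not optimal.

no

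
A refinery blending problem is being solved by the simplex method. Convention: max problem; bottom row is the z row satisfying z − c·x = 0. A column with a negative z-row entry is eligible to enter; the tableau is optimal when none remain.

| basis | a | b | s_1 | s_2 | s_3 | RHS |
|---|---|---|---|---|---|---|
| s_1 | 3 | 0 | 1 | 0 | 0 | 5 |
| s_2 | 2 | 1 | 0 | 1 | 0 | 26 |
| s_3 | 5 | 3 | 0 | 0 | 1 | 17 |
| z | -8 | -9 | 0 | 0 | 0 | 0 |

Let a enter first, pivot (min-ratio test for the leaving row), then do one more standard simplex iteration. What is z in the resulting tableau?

Ratio test on column a — row 1: 5/3 = 5/3; row 2: 26/2 = 13; row 3: 17/5 = 17/5. Minimum is 5/3 at row 1 (s_1 leaves); pivot element 3.
Pivot on row 1; the z-row RHS becomes 0 − (-8)·(5/3) = 40/3.
Next entering variable (most negative z-row entry -9): b.
Ratio test on column b — row 1: entry 0 ≤ 0; row 2: (68/3)/1 = 68/3; row 3: (26/3)/3 = 26/9. Minimum is 26/9 at row 3 (s_3 leaves); pivot element 3.
After the second pivot the z-row RHS is 40/3 − (-9)·(26/9) = 118/3.

118/3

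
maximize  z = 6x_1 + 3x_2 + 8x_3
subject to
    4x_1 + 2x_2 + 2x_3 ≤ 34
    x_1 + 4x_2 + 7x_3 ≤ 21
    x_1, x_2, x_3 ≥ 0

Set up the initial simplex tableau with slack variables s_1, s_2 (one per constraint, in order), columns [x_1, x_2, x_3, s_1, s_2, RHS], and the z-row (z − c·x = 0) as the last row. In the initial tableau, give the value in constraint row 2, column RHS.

The RHS of constraint 2 is b_2 = 21.

21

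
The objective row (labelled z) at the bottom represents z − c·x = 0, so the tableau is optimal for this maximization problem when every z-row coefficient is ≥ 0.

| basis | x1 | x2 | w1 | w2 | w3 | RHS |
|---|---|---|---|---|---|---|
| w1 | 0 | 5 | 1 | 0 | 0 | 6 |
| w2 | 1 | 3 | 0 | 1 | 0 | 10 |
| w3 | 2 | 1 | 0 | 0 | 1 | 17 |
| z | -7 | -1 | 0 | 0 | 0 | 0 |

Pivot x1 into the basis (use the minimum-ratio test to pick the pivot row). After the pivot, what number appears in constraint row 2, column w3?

-1/2

Ratio test on column x1 — row 1: entry 0 ≤ 0; row 2: 10/1 = 10; row 3: 17/2 = 17/2. Minimum is 17/2 at row 3 (w3 leaves); pivot element 2.
Divide row 3 by 2; eliminate column x1 from the other rows.
Row 2 update in column w3: 0 − 1·(1/2) = -1/2.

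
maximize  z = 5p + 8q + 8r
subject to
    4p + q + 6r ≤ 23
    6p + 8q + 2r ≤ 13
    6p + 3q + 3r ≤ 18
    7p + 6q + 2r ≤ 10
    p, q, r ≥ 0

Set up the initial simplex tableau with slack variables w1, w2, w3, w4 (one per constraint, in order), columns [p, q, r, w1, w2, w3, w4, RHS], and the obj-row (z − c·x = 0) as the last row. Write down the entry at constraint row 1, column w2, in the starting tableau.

Slack w2 belongs to constraint 2; its column is the unit vector e_2, so the entry in row 1 is 0.

0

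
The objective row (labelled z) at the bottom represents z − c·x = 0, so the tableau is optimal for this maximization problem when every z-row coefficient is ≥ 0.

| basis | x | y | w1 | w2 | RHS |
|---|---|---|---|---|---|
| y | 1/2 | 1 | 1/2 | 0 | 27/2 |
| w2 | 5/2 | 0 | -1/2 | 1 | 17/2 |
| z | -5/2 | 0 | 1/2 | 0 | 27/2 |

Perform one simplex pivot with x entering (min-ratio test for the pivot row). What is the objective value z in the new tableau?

22

Ratio test on column x — row 1: (27/2)/(1/2) = 27; row 2: (17/2)/(5/2) = 17/5. Minimum is 17/5 at row 2 (w2 leaves); pivot element 5/2.
Pivot on row 2; the z-row RHS becomes 27/2 − (-5/2)·(17/5) = 22.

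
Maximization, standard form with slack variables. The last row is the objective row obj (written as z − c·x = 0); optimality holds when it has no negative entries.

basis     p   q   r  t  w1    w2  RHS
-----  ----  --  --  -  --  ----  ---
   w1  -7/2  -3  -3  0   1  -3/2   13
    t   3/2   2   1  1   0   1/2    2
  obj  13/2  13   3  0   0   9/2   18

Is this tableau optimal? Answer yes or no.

Every obj-row coefficient is ≥ 0, so the tableau is optimal.

yes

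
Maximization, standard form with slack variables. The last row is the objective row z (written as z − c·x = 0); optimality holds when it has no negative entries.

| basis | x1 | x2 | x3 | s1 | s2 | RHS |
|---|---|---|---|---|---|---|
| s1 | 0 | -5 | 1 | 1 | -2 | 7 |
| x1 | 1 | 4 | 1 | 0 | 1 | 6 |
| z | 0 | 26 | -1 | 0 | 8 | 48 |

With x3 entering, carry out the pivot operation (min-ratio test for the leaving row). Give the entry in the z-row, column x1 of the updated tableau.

1

Ratio test on column x3 — row 1: 7/1 = 7; row 2: 6/1 = 6. Minimum is 6 at row 2 (x1 leaves); pivot element 1.
Divide row 2 by 1; eliminate column x3 from the other rows.
z-row update in column x1: 0 − (-1)·1 = 1.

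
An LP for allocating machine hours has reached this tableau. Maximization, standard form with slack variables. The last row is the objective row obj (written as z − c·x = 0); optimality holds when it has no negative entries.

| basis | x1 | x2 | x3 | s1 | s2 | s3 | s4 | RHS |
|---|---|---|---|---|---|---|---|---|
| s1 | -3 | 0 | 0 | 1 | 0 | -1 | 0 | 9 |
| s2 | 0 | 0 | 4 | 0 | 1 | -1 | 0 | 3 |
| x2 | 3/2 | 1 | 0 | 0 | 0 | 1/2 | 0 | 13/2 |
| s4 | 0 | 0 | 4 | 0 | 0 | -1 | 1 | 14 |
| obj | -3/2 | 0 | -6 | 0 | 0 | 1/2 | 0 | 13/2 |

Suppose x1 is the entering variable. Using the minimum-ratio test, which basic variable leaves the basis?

Column x1 entries and ratios — s1: -3 ≤ 0, skip; s2: 0 ≤ 0, skip; x2: (13/2)/(3/2) = 13/3; s4: 0 ≤ 0, skip.
Smallest ratio is 13/3 in the row of x2, so x2 leaves.

x2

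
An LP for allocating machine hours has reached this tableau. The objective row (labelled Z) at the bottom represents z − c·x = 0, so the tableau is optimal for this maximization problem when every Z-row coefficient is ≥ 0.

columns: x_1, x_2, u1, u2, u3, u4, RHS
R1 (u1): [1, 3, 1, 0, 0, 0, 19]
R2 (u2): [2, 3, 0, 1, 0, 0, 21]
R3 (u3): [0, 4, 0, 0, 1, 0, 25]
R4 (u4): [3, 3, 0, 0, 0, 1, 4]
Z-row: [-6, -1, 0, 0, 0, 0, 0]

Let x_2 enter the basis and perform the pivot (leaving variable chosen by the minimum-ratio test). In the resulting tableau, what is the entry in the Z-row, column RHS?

Ratio test on column x_2 — row 1: 19/3 = 19/3; row 2: 21/3 = 7; row 3: 25/4 = 25/4; row 4: 4/3 = 4/3. Minimum is 4/3 at row 4 (u4 leaves); pivot element 3.
Divide row 4 by 3; eliminate column x_2 from the other rows.
Z-row update in column RHS: 0 − (-1)·(4/3) = 4/3.

4/3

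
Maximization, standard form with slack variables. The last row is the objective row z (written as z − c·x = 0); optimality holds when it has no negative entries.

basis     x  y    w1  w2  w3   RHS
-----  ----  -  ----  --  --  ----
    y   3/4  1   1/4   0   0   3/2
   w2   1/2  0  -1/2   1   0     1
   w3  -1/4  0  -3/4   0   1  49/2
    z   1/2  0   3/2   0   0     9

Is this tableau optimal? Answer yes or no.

Every z-row coefficient is ≥ 0, so the tableau is optimal.

yes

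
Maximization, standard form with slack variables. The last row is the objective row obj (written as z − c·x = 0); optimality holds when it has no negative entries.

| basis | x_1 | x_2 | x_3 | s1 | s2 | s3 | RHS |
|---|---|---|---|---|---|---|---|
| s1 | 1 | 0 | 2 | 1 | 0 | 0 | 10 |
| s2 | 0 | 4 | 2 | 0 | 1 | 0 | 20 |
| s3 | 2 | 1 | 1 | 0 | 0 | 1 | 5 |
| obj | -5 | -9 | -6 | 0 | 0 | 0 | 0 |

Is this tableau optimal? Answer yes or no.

no

The obj-row has a negative entry -9 in column x_2, so it is not optimal.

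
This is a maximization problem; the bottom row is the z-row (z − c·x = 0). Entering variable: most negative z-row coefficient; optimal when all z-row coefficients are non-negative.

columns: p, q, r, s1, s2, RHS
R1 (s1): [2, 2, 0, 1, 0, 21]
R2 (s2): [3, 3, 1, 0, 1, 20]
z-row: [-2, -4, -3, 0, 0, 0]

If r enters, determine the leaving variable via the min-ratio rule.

Column r entries and ratios — s1: 0 ≤ 0, skip; s2: 20/1 = 20.
Smallest ratio is 20 in the row of s2, so s2 leaves.

s2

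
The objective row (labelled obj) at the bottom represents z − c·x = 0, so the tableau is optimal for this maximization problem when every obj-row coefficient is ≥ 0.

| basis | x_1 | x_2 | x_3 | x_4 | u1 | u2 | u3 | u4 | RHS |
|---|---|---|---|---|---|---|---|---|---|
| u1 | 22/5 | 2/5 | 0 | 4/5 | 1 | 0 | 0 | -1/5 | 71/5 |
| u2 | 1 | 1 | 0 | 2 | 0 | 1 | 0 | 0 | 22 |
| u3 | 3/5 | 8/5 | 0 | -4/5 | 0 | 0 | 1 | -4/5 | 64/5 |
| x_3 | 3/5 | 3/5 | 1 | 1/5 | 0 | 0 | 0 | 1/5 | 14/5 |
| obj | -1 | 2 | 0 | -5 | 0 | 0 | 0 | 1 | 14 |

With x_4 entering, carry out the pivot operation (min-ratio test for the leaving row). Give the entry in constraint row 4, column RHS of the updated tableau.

Ratio test on column x_4 — row 1: (71/5)/(4/5) = 71/4; row 2: 22/2 = 11; row 3: entry -4/5 ≤ 0; row 4: (14/5)/(1/5) = 14. Minimum is 11 at row 2 (u2 leaves); pivot element 2.
Divide row 2 by 2; eliminate column x_4 from the other rows.
Row 4 update in column RHS: 14/5 − (1/5)·11 = 3/5.

3/5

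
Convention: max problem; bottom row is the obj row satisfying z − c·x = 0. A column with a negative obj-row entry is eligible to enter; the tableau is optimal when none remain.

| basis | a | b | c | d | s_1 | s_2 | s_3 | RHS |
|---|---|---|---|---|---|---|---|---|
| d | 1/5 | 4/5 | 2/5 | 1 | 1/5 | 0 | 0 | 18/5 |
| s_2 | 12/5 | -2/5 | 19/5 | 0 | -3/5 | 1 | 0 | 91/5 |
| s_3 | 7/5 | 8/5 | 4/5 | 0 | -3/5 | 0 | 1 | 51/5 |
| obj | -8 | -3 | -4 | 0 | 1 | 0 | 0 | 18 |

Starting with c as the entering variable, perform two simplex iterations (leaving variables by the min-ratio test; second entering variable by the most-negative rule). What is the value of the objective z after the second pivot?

Ratio test on column c — row 1: (18/5)/(2/5) = 9; row 2: (91/5)/(19/5) = 91/19; row 3: (51/5)/(4/5) = 51/4. Minimum is 91/19 at row 2 (s_2 leaves); pivot element 19/5.
Pivot on row 2; the obj-row RHS becomes 18 − (-4)·(91/19) = 706/19.
Next entering variable (most negative obj-row entry -104/19): a.
Ratio test on column a — row 1: entry -1/19 ≤ 0; row 2: (91/19)/(12/19) = 91/12; row 3: (121/19)/(17/19) = 121/17. Minimum is 121/17 at row 3 (s_3 leaves); pivot element 17/19.
After the second pivot the obj-row RHS is 706/19 − (-104/19)·(121/17) = 1294/17.

1294/17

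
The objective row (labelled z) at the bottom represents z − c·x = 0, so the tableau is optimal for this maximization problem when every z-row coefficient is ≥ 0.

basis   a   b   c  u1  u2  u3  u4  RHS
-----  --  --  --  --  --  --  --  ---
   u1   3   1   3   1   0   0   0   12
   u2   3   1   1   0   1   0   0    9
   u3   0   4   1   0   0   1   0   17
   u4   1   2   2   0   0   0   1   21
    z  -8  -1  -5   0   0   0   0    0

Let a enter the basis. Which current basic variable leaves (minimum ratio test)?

Column a entries and ratios — u1: 12/3 = 4; u2: 9/3 = 3; u3: 0 ≤ 0, skip; u4: 21/1 = 21.
Smallest ratio is 3 in the row of u2, so u2 leaves.

u2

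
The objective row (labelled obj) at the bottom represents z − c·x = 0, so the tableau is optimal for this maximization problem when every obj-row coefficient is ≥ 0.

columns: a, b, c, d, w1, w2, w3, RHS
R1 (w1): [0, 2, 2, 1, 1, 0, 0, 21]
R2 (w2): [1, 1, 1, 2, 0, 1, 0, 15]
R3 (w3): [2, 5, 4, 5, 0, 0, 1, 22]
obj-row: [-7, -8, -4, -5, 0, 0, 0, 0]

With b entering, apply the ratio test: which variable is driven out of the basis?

w3

Column b entries and ratios — w1: 21/2 = 21/2; w2: 15/1 = 15; w3: 22/5 = 22/5.
Smallest ratio is 22/5 in the row of w3, so w3 leaves.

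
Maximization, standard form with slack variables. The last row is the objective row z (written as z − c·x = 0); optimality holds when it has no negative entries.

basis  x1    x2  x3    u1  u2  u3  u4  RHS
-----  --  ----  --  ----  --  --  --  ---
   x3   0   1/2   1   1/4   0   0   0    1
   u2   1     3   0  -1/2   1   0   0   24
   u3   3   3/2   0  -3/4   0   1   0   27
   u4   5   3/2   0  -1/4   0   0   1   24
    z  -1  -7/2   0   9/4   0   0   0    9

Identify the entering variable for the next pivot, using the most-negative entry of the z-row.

Negative z-row entries: x1: -1, x2: -7/2.
The most negative is -7/2 in column x2, so x2 enters.

x2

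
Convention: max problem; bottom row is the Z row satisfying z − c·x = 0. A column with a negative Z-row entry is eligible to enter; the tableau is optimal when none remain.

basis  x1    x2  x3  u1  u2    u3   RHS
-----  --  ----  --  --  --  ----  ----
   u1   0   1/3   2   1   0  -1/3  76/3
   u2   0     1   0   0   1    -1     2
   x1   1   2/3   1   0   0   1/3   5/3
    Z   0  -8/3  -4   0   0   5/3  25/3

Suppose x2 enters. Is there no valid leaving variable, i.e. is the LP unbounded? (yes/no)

Column x2 has positive entries in row(s) 1, 2, 3, so the ratio test bounds it — not unbounded.

no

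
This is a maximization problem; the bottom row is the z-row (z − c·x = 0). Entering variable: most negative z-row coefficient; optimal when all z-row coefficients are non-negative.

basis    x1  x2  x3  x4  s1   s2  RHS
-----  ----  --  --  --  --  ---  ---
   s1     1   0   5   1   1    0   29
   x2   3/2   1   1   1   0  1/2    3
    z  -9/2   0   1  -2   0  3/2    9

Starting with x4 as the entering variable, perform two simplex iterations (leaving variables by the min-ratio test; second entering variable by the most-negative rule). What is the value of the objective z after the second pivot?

18

Ratio test on column x4 — row 1: 29/1 = 29; row 2: 3/1 = 3. Minimum is 3 at row 2 (x2 leaves); pivot element 1.
Pivot on row 2; the z-row RHS becomes 9 − (-2)·3 = 15.
Next entering variable (most negative z-row entry -3/2): x1.
Ratio test on column x1 — row 1: entry -1/2 ≤ 0; row 2: 3/(3/2) = 2. Minimum is 2 at row 2 (x4 leaves); pivot element 3/2.
After the second pivot the z-row RHS is 15 − (-3/2)·2 = 18.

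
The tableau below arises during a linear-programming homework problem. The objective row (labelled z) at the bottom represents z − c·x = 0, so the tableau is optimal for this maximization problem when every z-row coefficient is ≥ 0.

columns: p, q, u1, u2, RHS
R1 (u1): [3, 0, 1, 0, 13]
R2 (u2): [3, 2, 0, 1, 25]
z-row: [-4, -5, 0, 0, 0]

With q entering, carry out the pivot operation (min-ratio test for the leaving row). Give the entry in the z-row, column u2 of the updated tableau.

5/2

Ratio test on column q — row 1: entry 0 ≤ 0; row 2: 25/2 = 25/2. Minimum is 25/2 at row 2 (u2 leaves); pivot element 2.
Divide row 2 by 2; eliminate column q from the other rows.
z-row update in column u2: 0 − (-5)·(1/2) = 5/2.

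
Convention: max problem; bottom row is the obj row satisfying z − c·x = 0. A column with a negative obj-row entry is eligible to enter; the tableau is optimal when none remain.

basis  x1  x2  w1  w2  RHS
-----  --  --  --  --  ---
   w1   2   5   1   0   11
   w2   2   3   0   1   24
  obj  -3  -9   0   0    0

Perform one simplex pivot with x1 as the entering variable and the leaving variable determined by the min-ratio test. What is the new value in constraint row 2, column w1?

Ratio test on column x1 — row 1: 11/2 = 11/2; row 2: 24/2 = 12. Minimum is 11/2 at row 1 (w1 leaves); pivot element 2.
Divide row 1 by 2; eliminate column x1 from the other rows.
Row 2 update in column w1: 0 − 2·(1/2) = -1.

-1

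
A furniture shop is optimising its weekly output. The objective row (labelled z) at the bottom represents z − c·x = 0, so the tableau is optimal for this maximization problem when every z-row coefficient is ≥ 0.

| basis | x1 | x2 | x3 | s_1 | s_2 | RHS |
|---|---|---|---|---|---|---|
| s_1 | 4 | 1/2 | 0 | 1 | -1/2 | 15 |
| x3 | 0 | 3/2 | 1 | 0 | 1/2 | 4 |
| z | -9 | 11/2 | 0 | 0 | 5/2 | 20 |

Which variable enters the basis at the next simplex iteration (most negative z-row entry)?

x1

Negative z-row entries: x1: -9.
The most negative is -9 in column x1, so x1 enters.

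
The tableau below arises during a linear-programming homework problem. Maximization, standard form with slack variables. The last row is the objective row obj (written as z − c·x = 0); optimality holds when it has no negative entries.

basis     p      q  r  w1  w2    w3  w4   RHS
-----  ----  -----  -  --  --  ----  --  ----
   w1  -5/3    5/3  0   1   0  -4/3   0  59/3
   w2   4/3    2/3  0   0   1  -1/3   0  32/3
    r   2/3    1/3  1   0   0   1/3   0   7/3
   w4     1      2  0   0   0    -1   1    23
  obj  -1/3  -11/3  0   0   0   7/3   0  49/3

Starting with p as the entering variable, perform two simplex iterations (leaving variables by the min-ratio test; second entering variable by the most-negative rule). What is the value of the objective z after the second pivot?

42

Ratio test on column p — row 1: entry -5/3 ≤ 0; row 2: (32/3)/(4/3) = 8; row 3: (7/3)/(2/3) = 7/2; row 4: 23/1 = 23. Minimum is 7/2 at row 3 (r leaves); pivot element 2/3.
Pivot on row 3; the obj-row RHS becomes 49/3 − (-1/3)·(7/2) = 35/2.
Next entering variable (most negative obj-row entry -7/2): q.
Ratio test on column q — row 1: (51/2)/(5/2) = 51/5; row 2: entry 0 ≤ 0; row 3: (7/2)/(1/2) = 7; row 4: (39/2)/(3/2) = 13. Minimum is 7 at row 3 (p leaves); pivot element 1/2.
After the second pivot the obj-row RHS is 35/2 − (-7/2)·7 = 42.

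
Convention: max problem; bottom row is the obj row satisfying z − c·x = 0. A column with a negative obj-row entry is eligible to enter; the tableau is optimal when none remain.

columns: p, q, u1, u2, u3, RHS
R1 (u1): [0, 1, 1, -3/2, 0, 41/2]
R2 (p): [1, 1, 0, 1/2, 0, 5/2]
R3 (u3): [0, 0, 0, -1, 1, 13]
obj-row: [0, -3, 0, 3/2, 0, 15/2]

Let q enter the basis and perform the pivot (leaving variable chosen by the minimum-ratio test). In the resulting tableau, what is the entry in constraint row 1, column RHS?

18

Ratio test on column q — row 1: (41/2)/1 = 41/2; row 2: (5/2)/1 = 5/2; row 3: entry 0 ≤ 0. Minimum is 5/2 at row 2 (p leaves); pivot element 1.
Divide row 2 by 1; eliminate column q from the other rows.
Row 1 update in column RHS: 41/2 − 1·(5/2) = 18.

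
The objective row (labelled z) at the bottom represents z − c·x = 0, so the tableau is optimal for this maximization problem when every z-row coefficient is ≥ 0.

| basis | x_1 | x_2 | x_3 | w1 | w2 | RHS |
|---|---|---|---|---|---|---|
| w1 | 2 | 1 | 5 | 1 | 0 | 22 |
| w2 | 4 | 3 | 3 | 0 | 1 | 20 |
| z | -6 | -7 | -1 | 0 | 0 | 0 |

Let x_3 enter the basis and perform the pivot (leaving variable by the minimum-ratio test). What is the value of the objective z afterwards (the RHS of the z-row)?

Ratio test on column x_3 — row 1: 22/5 = 22/5; row 2: 20/3 = 20/3. Minimum is 22/5 at row 1 (w1 leaves); pivot element 5.
Pivot on row 1; the z-row RHS becomes 0 − (-1)·(22/5) = 22/5.

22/5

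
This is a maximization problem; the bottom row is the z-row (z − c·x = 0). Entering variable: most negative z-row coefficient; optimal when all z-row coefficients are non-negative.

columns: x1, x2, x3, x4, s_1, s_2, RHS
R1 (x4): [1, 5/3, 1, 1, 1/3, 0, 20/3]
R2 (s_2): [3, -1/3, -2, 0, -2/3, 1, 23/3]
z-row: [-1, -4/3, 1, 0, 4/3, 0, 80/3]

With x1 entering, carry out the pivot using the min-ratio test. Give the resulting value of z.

263/9

Ratio test on column x1 — row 1: (20/3)/1 = 20/3; row 2: (23/3)/3 = 23/9. Minimum is 23/9 at row 2 (s_2 leaves); pivot element 3.
Pivot on row 2; the z-row RHS becomes 80/3 − (-1)·(23/9) = 263/9.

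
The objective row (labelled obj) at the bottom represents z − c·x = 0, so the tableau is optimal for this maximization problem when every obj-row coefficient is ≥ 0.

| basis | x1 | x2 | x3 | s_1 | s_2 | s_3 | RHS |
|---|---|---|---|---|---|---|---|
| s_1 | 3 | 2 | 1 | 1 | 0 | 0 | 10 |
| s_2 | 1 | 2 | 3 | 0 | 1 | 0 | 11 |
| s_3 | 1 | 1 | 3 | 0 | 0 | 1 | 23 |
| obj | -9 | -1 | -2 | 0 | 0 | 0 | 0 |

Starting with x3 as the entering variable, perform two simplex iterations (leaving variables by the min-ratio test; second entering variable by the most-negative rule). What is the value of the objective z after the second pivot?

Ratio test on column x3 — row 1: 10/1 = 10; row 2: 11/3 = 11/3; row 3: 23/3 = 23/3. Minimum is 11/3 at row 2 (s_2 leaves); pivot element 3.
Pivot on row 2; the obj-row RHS becomes 0 − (-2)·(11/3) = 22/3.
Next entering variable (most negative obj-row entry -25/3): x1.
Ratio test on column x1 — row 1: (19/3)/(8/3) = 19/8; row 2: (11/3)/(1/3) = 11; row 3: entry 0 ≤ 0. Minimum is 19/8 at row 1 (s_1 leaves); pivot element 8/3.
After the second pivot the obj-row RHS is 22/3 − (-25/3)·(19/8) = 217/8.

217/8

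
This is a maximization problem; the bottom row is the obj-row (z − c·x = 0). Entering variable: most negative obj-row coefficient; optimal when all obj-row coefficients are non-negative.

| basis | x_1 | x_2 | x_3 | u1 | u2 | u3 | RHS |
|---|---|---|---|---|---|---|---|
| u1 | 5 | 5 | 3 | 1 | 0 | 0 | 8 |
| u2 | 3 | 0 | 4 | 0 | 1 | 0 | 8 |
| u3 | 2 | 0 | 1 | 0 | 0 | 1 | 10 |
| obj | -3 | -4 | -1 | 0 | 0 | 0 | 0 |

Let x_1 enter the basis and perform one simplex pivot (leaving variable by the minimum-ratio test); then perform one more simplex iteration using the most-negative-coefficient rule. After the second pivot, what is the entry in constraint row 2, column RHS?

8

Ratio test on column x_1 — row 1: 8/5 = 8/5; row 2: 8/3 = 8/3; row 3: 10/2 = 5. Minimum is 8/5 at row 1 (u1 leaves); pivot element 5.
Divide row 1 by 5; eliminate column x_1 from the other rows.
Second iteration: most negative obj-row entry is -1 in column x_2, so x_2 enters.
Ratio test on column x_2 — row 1: (8/5)/1 = 8/5; row 2: entry -3 ≤ 0; row 3: entry -2 ≤ 0. Minimum is 8/5 at row 1 (x_1 leaves); pivot element 1.
Divide row 1 by 1; eliminate column x_2 from the other rows.
After both pivots, the entry at constraint row 2, column RHS is 8.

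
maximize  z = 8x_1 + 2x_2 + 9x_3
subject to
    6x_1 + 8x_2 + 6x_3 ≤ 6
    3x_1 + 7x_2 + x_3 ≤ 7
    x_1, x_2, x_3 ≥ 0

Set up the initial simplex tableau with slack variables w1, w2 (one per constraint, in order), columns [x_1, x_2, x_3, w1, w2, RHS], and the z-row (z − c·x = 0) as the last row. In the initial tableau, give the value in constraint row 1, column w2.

0

Slack w2 belongs to constraint 2; its column is the unit vector e_2, so the entry in row 1 is 0.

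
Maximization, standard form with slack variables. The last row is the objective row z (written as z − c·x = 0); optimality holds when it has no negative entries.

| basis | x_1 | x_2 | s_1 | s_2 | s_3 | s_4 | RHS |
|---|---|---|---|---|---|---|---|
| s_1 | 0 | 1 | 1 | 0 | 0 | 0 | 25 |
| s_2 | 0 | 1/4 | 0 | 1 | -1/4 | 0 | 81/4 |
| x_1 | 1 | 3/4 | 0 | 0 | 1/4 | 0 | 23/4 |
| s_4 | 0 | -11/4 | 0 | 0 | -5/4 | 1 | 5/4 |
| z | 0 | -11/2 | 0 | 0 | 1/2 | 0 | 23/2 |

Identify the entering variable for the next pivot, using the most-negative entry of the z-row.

Negative z-row entries: x_2: -11/2.
The most negative is -11/2 in column x_2, so x_2 enters.

x_2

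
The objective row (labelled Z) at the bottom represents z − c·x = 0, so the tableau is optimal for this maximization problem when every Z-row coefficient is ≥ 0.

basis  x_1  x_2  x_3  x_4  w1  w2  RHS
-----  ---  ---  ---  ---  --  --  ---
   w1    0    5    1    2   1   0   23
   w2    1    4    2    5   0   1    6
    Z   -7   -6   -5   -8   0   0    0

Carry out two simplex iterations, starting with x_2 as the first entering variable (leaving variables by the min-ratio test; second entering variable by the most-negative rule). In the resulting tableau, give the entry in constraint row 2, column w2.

1

Ratio test on column x_2 — row 1: 23/5 = 23/5; row 2: 6/4 = 3/2. Minimum is 3/2 at row 2 (w2 leaves); pivot element 4.
Divide row 2 by 4; eliminate column x_2 from the other rows.
Second iteration: most negative Z-row entry is -11/2 in column x_1, so x_1 enters.
Ratio test on column x_1 — row 1: entry -5/4 ≤ 0; row 2: (3/2)/(1/4) = 6. Minimum is 6 at row 2 (x_2 leaves); pivot element 1/4.
Divide row 2 by 1/4; eliminate column x_1 from the other rows.
After both pivots, the entry at constraint row 2, column w2 is 1.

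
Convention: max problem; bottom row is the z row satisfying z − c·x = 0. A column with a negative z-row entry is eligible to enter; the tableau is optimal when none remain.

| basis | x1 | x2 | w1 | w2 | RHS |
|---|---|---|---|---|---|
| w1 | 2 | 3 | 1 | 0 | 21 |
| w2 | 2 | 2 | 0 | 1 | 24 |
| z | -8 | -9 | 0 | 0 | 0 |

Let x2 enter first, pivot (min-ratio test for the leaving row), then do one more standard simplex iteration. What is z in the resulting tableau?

84

Ratio test on column x2 — row 1: 21/3 = 7; row 2: 24/2 = 12. Minimum is 7 at row 1 (w1 leaves); pivot element 3.
Pivot on row 1; the z-row RHS becomes 0 − (-9)·7 = 63.
Next entering variable (most negative z-row entry -2): x1.
Ratio test on column x1 — row 1: 7/(2/3) = 21/2; row 2: 10/(2/3) = 15. Minimum is 21/2 at row 1 (x2 leaves); pivot element 2/3.
After the second pivot the z-row RHS is 63 − (-2)·(21/2) = 84.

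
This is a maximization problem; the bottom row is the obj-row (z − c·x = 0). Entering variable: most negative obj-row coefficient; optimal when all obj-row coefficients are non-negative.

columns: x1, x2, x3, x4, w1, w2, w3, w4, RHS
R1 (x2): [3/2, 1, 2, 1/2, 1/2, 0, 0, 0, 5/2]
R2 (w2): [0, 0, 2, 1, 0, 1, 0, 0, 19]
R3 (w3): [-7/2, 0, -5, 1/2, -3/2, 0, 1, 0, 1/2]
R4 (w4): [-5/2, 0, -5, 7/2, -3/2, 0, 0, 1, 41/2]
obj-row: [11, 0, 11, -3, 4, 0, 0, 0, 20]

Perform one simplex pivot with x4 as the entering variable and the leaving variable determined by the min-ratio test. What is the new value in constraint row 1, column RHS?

Ratio test on column x4 — row 1: (5/2)/(1/2) = 5; row 2: 19/1 = 19; row 3: (1/2)/(1/2) = 1; row 4: (41/2)/(7/2) = 41/7. Minimum is 1 at row 3 (w3 leaves); pivot element 1/2.
Divide row 3 by 1/2; eliminate column x4 from the other rows.
Row 1 update in column RHS: 5/2 − (1/2)·1 = 2.

2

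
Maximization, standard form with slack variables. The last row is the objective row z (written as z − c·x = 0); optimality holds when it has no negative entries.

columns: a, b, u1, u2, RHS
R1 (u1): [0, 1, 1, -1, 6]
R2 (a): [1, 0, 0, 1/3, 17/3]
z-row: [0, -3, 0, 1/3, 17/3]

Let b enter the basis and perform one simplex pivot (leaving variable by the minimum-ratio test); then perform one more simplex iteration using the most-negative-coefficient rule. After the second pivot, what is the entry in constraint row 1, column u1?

Ratio test on column b — row 1: 6/1 = 6; row 2: entry 0 ≤ 0. Minimum is 6 at row 1 (u1 leaves); pivot element 1.
Divide row 1 by 1; eliminate column b from the other rows.
Second iteration: most negative z-row entry is -8/3 in column u2, so u2 enters.
Ratio test on column u2 — row 1: entry -1 ≤ 0; row 2: (17/3)/(1/3) = 17. Minimum is 17 at row 2 (a leaves); pivot element 1/3.
Divide row 2 by 1/3; eliminate column u2 from the other rows.
After both pivots, the entry at constraint row 1, column u1 is 1.

1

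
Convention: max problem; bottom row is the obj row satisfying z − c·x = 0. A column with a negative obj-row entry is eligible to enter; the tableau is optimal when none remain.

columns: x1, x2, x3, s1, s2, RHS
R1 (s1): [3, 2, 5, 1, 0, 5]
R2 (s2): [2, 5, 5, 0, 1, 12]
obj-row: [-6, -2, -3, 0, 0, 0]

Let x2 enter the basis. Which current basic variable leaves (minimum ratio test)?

Column x2 entries and ratios — s1: 5/2 = 5/2; s2: 12/5 = 12/5.
Smallest ratio is 12/5 in the row of s2, so s2 leaves.

s2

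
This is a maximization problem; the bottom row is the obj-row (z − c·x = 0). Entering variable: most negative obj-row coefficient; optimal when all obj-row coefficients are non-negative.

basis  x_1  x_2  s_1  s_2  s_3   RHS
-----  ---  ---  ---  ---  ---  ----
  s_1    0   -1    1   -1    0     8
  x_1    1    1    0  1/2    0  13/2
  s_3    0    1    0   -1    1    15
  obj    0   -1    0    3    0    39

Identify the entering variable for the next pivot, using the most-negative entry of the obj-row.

Negative obj-row entries: x_2: -1.
The most negative is -1 in column x_2, so x_2 enters.

x_2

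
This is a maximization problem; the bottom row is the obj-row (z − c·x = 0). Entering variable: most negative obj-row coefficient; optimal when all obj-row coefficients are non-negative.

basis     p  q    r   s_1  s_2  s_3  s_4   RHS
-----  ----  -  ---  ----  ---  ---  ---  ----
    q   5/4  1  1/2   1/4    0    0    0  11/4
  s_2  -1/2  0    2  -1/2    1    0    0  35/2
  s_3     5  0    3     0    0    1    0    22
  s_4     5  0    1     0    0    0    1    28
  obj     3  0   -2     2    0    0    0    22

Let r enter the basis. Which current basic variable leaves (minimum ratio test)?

q

Column r entries and ratios — q: (11/4)/(1/2) = 11/2; s_2: (35/2)/2 = 35/4; s_3: 22/3 = 22/3; s_4: 28/1 = 28.
Smallest ratio is 11/2 in the row of q, so q leaves.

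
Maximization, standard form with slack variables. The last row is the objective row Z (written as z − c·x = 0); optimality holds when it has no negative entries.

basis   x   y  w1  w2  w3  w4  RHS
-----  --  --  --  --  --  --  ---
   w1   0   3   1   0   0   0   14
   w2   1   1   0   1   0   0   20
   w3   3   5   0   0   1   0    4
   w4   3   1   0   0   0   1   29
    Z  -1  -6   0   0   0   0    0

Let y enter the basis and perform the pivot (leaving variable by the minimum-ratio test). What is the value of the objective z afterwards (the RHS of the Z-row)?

24/5

Ratio test on column y — row 1: 14/3 = 14/3; row 2: 20/1 = 20; row 3: 4/5 = 4/5; row 4: 29/1 = 29. Minimum is 4/5 at row 3 (w3 leaves); pivot element 5.
Pivot on row 3; the Z-row RHS becomes 0 − (-6)·(4/5) = 24/5.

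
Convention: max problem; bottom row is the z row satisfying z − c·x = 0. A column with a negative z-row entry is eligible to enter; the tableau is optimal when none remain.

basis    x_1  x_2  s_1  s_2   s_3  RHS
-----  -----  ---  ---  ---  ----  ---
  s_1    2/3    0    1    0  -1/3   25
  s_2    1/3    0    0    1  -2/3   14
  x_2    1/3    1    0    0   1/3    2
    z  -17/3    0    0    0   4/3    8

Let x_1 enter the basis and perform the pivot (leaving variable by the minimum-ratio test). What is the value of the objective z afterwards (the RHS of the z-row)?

Ratio test on column x_1 — row 1: 25/(2/3) = 75/2; row 2: 14/(1/3) = 42; row 3: 2/(1/3) = 6. Minimum is 6 at row 3 (x_2 leaves); pivot element 1/3.
Pivot on row 3; the z-row RHS becomes 8 − (-17/3)·6 = 42.

42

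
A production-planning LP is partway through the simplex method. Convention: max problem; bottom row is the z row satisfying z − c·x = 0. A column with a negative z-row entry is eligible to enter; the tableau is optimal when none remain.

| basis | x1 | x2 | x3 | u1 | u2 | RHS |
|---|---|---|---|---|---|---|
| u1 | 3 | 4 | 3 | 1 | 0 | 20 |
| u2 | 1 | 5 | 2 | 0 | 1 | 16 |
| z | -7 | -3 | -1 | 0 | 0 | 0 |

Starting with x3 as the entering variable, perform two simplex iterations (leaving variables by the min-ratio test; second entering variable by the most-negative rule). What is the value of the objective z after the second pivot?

Ratio test on column x3 — row 1: 20/3 = 20/3; row 2: 16/2 = 8. Minimum is 20/3 at row 1 (u1 leaves); pivot element 3.
Pivot on row 1; the z-row RHS becomes 0 − (-1)·(20/3) = 20/3.
Next entering variable (most negative z-row entry -6): x1.
Ratio test on column x1 — row 1: (20/3)/1 = 20/3; row 2: entry -1 ≤ 0. Minimum is 20/3 at row 1 (x3 leaves); pivot element 1.
After the second pivot the z-row RHS is 20/3 − (-6)·(20/3) = 140/3.

140/3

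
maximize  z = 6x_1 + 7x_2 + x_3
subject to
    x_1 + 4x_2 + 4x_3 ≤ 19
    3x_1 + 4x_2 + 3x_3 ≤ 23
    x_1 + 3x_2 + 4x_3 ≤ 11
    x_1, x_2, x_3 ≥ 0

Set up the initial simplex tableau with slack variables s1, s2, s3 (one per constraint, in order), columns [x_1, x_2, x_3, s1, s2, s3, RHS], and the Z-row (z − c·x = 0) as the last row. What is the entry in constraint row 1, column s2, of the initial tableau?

0

Slack s2 belongs to constraint 2; its column is the unit vector e_2, so the entry in row 1 is 0.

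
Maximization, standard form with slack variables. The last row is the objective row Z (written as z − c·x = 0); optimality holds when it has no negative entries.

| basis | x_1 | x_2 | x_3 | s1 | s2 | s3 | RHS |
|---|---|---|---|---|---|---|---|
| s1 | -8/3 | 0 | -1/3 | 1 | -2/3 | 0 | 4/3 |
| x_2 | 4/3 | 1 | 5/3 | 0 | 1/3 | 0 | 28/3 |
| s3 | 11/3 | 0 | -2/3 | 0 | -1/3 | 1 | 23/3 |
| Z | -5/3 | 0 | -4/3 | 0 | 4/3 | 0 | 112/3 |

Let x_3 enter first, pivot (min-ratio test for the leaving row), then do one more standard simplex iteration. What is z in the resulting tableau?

325/7

Ratio test on column x_3 — row 1: entry -1/3 ≤ 0; row 2: (28/3)/(5/3) = 28/5; row 3: entry -2/3 ≤ 0. Minimum is 28/5 at row 2 (x_2 leaves); pivot element 5/3.
Pivot on row 2; the Z-row RHS becomes 112/3 − (-4/3)·(28/5) = 224/5.
Next entering variable (most negative Z-row entry -3/5): x_1.
Ratio test on column x_1 — row 1: entry -12/5 ≤ 0; row 2: (28/5)/(4/5) = 7; row 3: (57/5)/(21/5) = 19/7. Minimum is 19/7 at row 3 (s3 leaves); pivot element 21/5.
After the second pivot the Z-row RHS is 224/5 − (-3/5)·(19/7) = 325/7.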